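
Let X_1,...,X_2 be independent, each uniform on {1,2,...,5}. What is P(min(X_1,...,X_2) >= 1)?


P(min >= 1) = P(all X_i >= 1) = (P(X_1 >= 1))^2
= (5/5)^2 = 1^2 = 1

1


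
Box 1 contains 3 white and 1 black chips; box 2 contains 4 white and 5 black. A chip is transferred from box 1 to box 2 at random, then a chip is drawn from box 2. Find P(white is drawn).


P(transfer white) = 3/4; P(transfer black) = 1/4
If white transferred: Urn II has 5 white of 10, so P(white|white moved) = 1/2
If black transferred: Urn II has 4 white of 10, so P(white|black moved) = 2/5
By total probability: P(white) = 3/4*1/2 + 1/4*2/5 = 19/40

19/40


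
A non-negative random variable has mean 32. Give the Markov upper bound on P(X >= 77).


Markov: P(X >= a) <= E[X]/a
P(X >= 77) <= 32/77

32/77


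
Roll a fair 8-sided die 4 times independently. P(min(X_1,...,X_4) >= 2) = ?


P(min >= 2) = P(all X_i >= 2) = (P(X_1 >= 2))^4
= (7/8)^4 = 2401/4096

2401/4096


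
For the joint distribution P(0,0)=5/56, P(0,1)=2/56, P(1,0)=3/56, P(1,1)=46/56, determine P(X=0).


P(X=0) = P(0,0)+P(0,1) = 5/56 + 2/56 = 7/56 = 1/8

1/8


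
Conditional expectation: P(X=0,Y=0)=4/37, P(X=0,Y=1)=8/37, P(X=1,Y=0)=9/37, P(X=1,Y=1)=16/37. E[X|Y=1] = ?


P(Y=1) = 24/37
E[X|Y=1] = (0*8 + 1*16)/24 = 16/24 = 2/3

2/3


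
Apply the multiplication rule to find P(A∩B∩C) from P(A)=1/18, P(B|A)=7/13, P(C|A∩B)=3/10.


P(A∩B∩C) = P(A) * P(B|A) * P(C|A∩B)
= 1/18 * 7/13 * 3/10
= 7/234 * 3/10 = 7/780

7/780


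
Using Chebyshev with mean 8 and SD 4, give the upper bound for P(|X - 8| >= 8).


k = 8/4 = 2
Chebyshev: P(|X-mu| >= k*sigma) <= 1/k^2 = 1/2^2 = 1/4

1/4


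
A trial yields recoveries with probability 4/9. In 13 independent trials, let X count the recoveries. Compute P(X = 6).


P(X=6) = C(13,6) * p^6 * (1-p)^7
= 1716 * 4096/531441 * 78125/4782969
= 183040000000/847288609443

183040000000/847288609443


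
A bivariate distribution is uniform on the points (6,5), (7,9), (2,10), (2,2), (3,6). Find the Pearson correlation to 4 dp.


Cov(X,Y) = 1.4000, Var(X) = 4.4000, Var(Y) = 8.2400
rho = Cov/(sqrt(VarX)*sqrt(VarY)) = 0.2325

0.2325


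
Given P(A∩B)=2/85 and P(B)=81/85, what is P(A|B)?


P(A|B) = P(A∩B)/P(B) = (2/85)/(81/85) = 2/81

2/81


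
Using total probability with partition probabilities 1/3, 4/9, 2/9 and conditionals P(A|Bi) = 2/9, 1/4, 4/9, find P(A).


P(A) = P(A|B1)P(B1) + P(A|B2)P(B2) + P(A|B3)P(B3)
= 2/9*1/3 + 1/4*4/9 + 4/9*2/9
= 2/27 + 1/9 + 8/81 = 23/81

23/81


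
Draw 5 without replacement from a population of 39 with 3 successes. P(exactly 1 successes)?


P(X=1) = C(3,1)*C(36,4) / C(39,5)
= 3*58905 / 575757
= 176715/575757 = 2805/9139

2805/9139


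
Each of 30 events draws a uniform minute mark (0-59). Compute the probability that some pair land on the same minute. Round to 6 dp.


P(all different) = prod((60-i)/60 for i=0..29) = 0.000142
P(at least one match) = 1 - 0.000142 = 0.999858

0.999858


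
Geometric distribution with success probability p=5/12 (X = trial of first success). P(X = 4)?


P(X=4) = (1-p)^3 * p = (7/12)^3 * 5/12
= 343/1728 * 5/12 = 1715/20736

1715/20736


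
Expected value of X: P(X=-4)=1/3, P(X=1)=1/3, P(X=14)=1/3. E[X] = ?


E[X] = sum(x * P(x))
= -4*1/3 + 1*1/3 + 14*1/3
= 11/3

11/3


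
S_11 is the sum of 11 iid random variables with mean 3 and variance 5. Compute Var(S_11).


By independence, Var(S_n) = n*Var(X_1) = 11*5 = 55

55


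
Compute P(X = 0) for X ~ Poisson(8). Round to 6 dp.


P(X=0) = e^(-8) * 8^0 / 0!
≈ 0.0003354626279 * 1 / 1
≈ 0.000335

0.000335


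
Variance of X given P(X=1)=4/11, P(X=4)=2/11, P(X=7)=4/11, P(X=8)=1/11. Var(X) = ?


E[X] = 48/11, E[X^2] = 296/11
Var(X) = E[X^2] - (E[X])^2 = 296/11 - (48/11)^2 = 952/121

952/121


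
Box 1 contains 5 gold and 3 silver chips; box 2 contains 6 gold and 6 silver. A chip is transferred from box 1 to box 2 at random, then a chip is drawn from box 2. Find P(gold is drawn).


P(transfer gold) = 5/8; P(transfer silver) = 3/8
If gold transferred: Urn II has 7 gold of 13, so P(gold|gold moved) = 7/13
If silver transferred: Urn II has 6 gold of 13, so P(gold|silver moved) = 6/13
By total probability: P(gold) = 5/8*7/13 + 3/8*6/13 = 53/104

53/104


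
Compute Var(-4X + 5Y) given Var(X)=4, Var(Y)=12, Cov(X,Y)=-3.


Var(-4X + 5Y) = (-4)^2*Var(X) + 5^2*Var(Y) + 2*(-4)*5*Cov(X,Y)
= 16*4 + 25*12 - 40*(-3)
= 64 + 300 + 120 = 484

484


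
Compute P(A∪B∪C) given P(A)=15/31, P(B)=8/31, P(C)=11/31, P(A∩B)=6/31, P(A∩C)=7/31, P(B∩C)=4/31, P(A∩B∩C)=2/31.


P(A∪B∪C) = P(A)+P(B)+P(C) - P(AB)-P(AC)-P(BC) + P(ABC)
= 15/31+8/31+11/31 - 6/31-7/31-4/31 + 2/31
= 19/31

19/31


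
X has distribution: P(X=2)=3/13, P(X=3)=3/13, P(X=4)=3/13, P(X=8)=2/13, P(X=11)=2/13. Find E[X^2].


E[X^2] = sum(g(x)*P(x))
= 4*3/13 + 9*3/13 + 16*3/13 + 64*2/13 + 121*2/13
= 457/13

457/13


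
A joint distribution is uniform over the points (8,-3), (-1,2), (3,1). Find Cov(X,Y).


E[X]=10/3, E[Y]=0, E[XY]=-23/3
Cov(X,Y) = E[XY] - E[X]E[Y] = -23/3 - 10/3*0 = -23/3

-23/3


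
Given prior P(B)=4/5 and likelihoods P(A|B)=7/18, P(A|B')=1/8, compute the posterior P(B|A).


P(A) = P(A|B)P(B) + P(A|B')P(B') = 7/18*4/5 + 1/8*1/5 = 121/360
P(B|A) = P(A|B)P(B)/P(A) = (14/45)/(121/360) = 112/121

112/121


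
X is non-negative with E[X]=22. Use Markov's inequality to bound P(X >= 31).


Markov: P(X >= a) <= E[X]/a
P(X >= 31) <= 22/31

22/31


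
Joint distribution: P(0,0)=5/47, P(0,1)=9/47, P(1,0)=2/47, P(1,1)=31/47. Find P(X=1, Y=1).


Read from table: P(X=1, Y=1) = 31/47

31/47


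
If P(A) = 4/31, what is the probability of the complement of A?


P(A') = 1 - P(A) = 1 - 4/31 = 27/31

27/31


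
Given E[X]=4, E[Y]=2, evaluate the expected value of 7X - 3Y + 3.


E[7X - 3Y + 3] = 7*E[X] - 3*E[Y] + 3
= (7)*(4) + (-3)*(2) + (3)
= 28 - 6 + 3 = 25

25


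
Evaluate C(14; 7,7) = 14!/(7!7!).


14! = 87178291200
Denominator: 7!=5040 * 7!=5040
Coefficient = 87178291200 / 25401600 = 3432

3432


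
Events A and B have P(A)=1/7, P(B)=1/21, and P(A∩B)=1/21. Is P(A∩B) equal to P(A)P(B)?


P(A)*P(B) = 1/7*1/21 = 1/147
P(A∩B) = 1/21 != 1/147, so not independent

No, A and B are not independent


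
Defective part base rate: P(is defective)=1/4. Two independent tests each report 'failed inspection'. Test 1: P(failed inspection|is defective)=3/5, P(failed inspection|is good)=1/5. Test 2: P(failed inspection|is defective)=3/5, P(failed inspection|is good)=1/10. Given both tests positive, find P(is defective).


After test 1: P(+) = 3/5*1/4 + 1/5*3/4 = 3/10
P(B|+) = (3/20)/(3/10) = 1/2
After test 2 (use post1 as new prior): P(+) = 3/5*1/2 + 1/10*1/2 = 7/20
P(B|+,+) = (3/10)/(7/20) = 6/7

6/7


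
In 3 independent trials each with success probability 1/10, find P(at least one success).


P(at least one) = 1 - P(none)
P(none) = (1 - 1/10)^3 = (9/10)^3 = 729/1000
P(at least one) = 1 - 729/1000 = 271/1000

271/1000


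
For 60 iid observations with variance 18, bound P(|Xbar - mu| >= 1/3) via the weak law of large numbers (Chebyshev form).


Var(Xbar) = Var(X)/n = 18/60
Chebyshev: P(|Xbar-mu| >= 1/3) <= Var(Xbar)/(1/3)^2 = (3/10)/(1/9) = 27/10
Bound exceeds 1, so trivial bound: 1

1


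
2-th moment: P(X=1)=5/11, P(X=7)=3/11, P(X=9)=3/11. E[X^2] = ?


E[X^2] = sum(x^2 * P(x))
= 1*5/11 + 49*3/11 + 81*3/11
= 395/11

395/11


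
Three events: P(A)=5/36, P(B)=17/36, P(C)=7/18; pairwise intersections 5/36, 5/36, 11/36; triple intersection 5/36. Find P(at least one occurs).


P(A∪B∪C) = P(A)+P(B)+P(C) - P(AB)-P(AC)-P(BC) + P(ABC)
= 5/36+17/36+7/18 - 5/36-5/36-11/36 + 5/36
= 5/9

5/9


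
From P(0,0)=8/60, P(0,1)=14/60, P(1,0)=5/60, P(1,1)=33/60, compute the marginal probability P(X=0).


P(X=0) = P(0,0)+P(0,1) = 8/60 + 14/60 = 22/60 = 11/30

11/30


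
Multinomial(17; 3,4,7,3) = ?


17! = 355687428096000
Denominator: 3!=6 * 4!=24 * 7!=5040 * 3!=6
Coefficient = 355687428096000 / 4354560 = 81681600

81681600


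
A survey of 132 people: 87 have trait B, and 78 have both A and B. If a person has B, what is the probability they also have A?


P(A|B) = P(A∩B)/P(B) = (78/132)/(87/132) = 78/87 = 26/29

26/29


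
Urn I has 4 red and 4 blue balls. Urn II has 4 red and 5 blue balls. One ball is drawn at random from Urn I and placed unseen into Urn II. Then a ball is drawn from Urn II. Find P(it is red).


P(transfer red) = 4/8 = 1/2; P(transfer blue) = 1/2
If red transferred: Urn II has 5 red of 10, so P(red|red moved) = 1/2
If blue transferred: Urn II has 4 red of 10, so P(red|blue moved) = 2/5
By total probability: P(red) = 1/2*1/2 + 1/2*2/5 = 9/20

9/20


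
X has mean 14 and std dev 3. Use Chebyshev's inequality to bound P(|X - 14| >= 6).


k = 6/3 = 2
Chebyshev: P(|X-mu| >= k*sigma) <= 1/k^2 = 1/2^2 = 1/4

1/4


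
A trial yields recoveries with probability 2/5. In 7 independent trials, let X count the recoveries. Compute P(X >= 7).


P(X>=7) = P(X=7)
= 128/78125
= 128/78125

128/78125


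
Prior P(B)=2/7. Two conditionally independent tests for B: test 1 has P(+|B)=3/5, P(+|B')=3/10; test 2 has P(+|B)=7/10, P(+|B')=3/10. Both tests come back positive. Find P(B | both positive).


After test 1: P(+) = 3/5*2/7 + 3/10*5/7 = 27/70
P(B|+) = (6/35)/(27/70) = 4/9
After test 2 (use post1 as new prior): P(+) = 7/10*4/9 + 3/10*5/9 = 43/90
P(B|+,+) = (14/45)/(43/90) = 28/43

28/43


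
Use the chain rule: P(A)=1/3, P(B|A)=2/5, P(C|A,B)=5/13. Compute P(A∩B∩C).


P(A∩B∩C) = P(A) * P(B|A) * P(C|A∩B)
= 1/3 * 2/5 * 5/13
= 2/15 * 5/13 = 2/39

2/39


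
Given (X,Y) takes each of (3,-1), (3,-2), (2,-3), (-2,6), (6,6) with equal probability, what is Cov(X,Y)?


E[X]=12/5, E[Y]=6/5, E[XY]=9/5
Cov(X,Y) = E[XY] - E[X]E[Y] = 9/5 - 12/5*6/5 = -27/25

-27/25


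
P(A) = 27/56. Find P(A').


P(A') = 1 - P(A) = 1 - 27/56 = 29/56

29/56


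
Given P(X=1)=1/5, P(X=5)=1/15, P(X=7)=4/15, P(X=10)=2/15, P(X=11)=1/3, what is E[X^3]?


E[X^3] = sum(g(x)*P(x))
= 1*1/5 + 125*1/15 + 343*4/15 + 1000*2/15 + 1331*1/3
= 677

677


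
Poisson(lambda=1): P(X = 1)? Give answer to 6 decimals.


P(X=1) = e^(-1) * 1^1 / 1!
≈ 0.3678794412 * 1 / 1
≈ 0.367879

0.367879


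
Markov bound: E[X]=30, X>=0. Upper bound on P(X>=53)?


Markov: P(X >= a) <= E[X]/a
P(X >= 53) <= 30/53

30/53


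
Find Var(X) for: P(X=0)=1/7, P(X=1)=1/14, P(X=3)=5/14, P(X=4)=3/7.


E[X] = 20/7, E[X^2] = 71/7
Var(X) = E[X^2] - (E[X])^2 = 71/7 - (20/7)^2 = 97/49

97/49


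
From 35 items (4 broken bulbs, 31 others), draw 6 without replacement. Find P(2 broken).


P(X=2) = C(4,2)*C(31,4) / C(35,6)
= 6*31465 / 1623160
= 188790/1623160 = 87/748

87/748


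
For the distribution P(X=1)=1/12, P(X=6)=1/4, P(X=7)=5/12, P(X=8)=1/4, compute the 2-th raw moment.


E[X^2] = sum(x^2 * P(x))
= 1*1/12 + 36*1/4 + 49*5/12 + 64*1/4
= 91/2

91/2


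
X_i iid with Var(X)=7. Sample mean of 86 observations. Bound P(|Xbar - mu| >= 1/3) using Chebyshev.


Var(Xbar) = Var(X)/n = 7/86
Chebyshev: P(|Xbar-mu| >= 1/3) <= Var(Xbar)/(1/3)^2 = (7/86)/(1/9) = 63/86

63/86


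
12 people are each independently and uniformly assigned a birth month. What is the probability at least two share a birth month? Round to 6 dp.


P(all different) = prod((12-i)/12 for i=0..11) = 0.000054
P(at least one match) = 1 - 0.000054 = 0.999946

0.999946


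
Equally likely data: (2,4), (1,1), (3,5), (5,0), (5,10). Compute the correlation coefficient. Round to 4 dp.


Cov(X,Y) = 2.0000, Var(X) = 2.5600, Var(Y) = 12.4000
rho = Cov/(sqrt(VarX)*sqrt(VarY)) = 0.3550

0.3550


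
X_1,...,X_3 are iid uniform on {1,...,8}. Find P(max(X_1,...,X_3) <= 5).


P(max <= 5) = P(all X_i <= 5) = (P(X_1 <= 5))^3
= (5/8)^3 = 125/512

125/512


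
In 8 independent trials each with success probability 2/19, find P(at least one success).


P(at least one) = 1 - P(none)
P(none) = (1 - 2/19)^8 = (17/19)^8 = 6975757441/16983563041
P(at least one) = 1 - 6975757441/16983563041 = 10007805600/16983563041

10007805600/16983563041


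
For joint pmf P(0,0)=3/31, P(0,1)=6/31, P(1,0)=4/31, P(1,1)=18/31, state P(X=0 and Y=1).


Read from table: P(X=0, Y=1) = 6/31

6/31


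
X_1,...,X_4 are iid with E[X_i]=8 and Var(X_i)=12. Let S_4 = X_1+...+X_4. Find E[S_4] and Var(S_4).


E[S_n] = n*mu = 4*8 = 32
Var(S_n) = n*sigma^2 = 4*12 = 48

E[S_4]=32, Var(S_4)=48


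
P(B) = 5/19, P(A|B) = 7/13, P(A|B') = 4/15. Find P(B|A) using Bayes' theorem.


P(A) = P(A|B)P(B) + P(A|B')P(B') = 7/13*5/19 + 4/15*14/19 = 1253/3705
P(B|A) = P(A|B)P(B)/P(A) = (35/247)/(1253/3705) = 75/179

75/179


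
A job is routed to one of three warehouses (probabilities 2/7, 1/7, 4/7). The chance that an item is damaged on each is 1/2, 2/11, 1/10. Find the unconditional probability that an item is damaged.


P(A) = P(A|B1)P(B1) + P(A|B2)P(B2) + P(A|B3)P(B3)
= 1/2*2/7 + 2/11*1/7 + 1/10*4/7
= 1/7 + 2/77 + 2/35 = 87/385

87/385


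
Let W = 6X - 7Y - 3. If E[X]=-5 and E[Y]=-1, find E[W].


E[6X - 7Y - 3] = 6*E[X] - 7*E[Y] - 3
= (6)*(-5) + (-7)*(-1) + (-3)
= -30 + 7 - 3 = -26

-26


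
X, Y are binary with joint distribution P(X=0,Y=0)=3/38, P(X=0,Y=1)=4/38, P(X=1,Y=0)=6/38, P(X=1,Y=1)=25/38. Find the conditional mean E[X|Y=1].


P(Y=1) = 29/38
E[X|Y=1] = (0*4 + 1*25)/29 = 25/29

25/29


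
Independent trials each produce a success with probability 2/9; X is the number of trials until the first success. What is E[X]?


For geometric (trials until first success), E[X] = 1/p = 1/(2/9) = 9/2

9/2


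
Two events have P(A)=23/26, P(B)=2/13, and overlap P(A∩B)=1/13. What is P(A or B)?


P(A∪B) = P(A) + P(B) - P(A∩B)
= 23/26 + 2/13 - 1/13 = 25/26

25/26


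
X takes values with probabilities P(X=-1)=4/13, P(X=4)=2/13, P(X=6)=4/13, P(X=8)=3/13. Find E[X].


E[X] = sum(x * P(x))
= -1*4/13 + 4*2/13 + 6*4/13 + 8*3/13
= 4

4


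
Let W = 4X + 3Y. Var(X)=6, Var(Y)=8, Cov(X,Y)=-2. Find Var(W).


Var(4X + 3Y) = 4^2*Var(X) + 3^2*Var(Y) + 2*4*3*Cov(X,Y)
= 16*6 + 9*8 + 24*(-2)
= 96 + 72 - 48 = 120

120


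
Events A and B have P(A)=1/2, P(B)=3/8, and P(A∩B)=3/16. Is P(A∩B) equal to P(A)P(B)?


P(A)*P(B) = 1/2*3/8 = 3/16
P(A∩B) = 3/16, which equals P(A)P(B), so independent

Yes, A and B are independent


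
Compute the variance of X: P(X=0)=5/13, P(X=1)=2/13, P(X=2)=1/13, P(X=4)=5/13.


E[X] = 24/13, E[X^2] = 86/13
Var(X) = E[X^2] - (E[X])^2 = 86/13 - (24/13)^2 = 542/169

542/169


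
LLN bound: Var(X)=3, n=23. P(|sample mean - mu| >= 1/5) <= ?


Var(Xbar) = Var(X)/n = 3/23
Chebyshev: P(|Xbar-mu| >= 1/5) <= Var(Xbar)/(1/5)^2 = (3/23)/(1/25) = 75/23
Bound exceeds 1, so trivial bound: 1

1


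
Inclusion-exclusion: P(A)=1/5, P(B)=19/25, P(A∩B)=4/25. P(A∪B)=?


P(A∪B) = P(A) + P(B) - P(A∩B)
= 1/5 + 19/25 - 4/25 = 4/5

4/5


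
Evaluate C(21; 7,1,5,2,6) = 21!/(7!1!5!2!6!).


21! = 51090942171709440000
Denominator: 7!=5040 * 1!=1 * 5!=120 * 2!=2 * 6!=720
Coefficient = 51090942171709440000 / 870912000 = 58663725120

58663725120


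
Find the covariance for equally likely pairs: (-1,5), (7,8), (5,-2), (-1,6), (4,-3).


E[X]=14/5, E[Y]=14/5, E[XY]=23/5
Cov(X,Y) = E[XY] - E[X]E[Y] = 23/5 - 14/5*14/5 = -81/25

-81/25


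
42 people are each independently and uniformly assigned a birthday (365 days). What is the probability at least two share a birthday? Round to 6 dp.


P(all different) = prod((365-i)/365 for i=0..41) = 0.085970
P(at least one match) = 1 - 0.085970 = 0.914030

0.914030


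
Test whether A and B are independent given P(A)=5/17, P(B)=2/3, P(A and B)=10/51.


P(A)*P(B) = 5/17*2/3 = 10/51
P(A∩B) = 10/51, which equals P(A)P(B), so independent

Yes, A and B are independent


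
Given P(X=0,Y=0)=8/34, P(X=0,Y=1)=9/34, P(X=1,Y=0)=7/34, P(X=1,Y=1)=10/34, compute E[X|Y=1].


P(Y=1) = 19/34
E[X|Y=1] = (0*9 + 1*10)/19 = 10/19

10/19


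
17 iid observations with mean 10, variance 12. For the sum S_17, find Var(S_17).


By independence, Var(S_n) = n*Var(X_1) = 17*12 = 204

204


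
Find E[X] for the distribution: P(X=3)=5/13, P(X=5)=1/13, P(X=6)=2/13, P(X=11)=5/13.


E[X] = sum(x * P(x))
= 3*5/13 + 5*1/13 + 6*2/13 + 11*5/13
= 87/13

87/13


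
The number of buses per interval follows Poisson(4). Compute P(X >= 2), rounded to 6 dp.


P(X>=2) = 1 - P(X<=1) = 1 - (e^(-4)*4^0/0! + e^(-4)*4^1/1!)
≈ 1 - (0.0183156389 + 0.0732625556)
= 1 - 0.0915781945 = 0.9084218055
≈ 0.908422

0.908422


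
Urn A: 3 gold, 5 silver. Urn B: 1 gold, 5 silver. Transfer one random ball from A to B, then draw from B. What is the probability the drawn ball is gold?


P(transfer gold) = 3/8; P(transfer silver) = 5/8
If gold transferred: Urn II has 2 gold of 7, so P(gold|gold moved) = 2/7
If silver transferred: Urn II has 1 gold of 7, so P(gold|silver moved) = 1/7
By total probability: P(gold) = 3/8*2/7 + 5/8*1/7 = 11/56

11/56


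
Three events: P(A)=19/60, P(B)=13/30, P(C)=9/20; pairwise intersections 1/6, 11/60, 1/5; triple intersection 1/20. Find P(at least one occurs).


P(A∪B∪C) = P(A)+P(B)+P(C) - P(AB)-P(AC)-P(BC) + P(ABC)
= 19/60+13/30+9/20 - 1/6-11/60-1/5 + 1/20
= 7/10

7/10


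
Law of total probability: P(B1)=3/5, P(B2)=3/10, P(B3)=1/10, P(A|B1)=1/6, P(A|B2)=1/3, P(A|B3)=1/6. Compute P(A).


P(A) = P(A|B1)P(B1) + P(A|B2)P(B2) + P(A|B3)P(B3)
= 1/6*3/5 + 1/3*3/10 + 1/6*1/10
= 1/10 + 1/10 + 1/60 = 13/60

13/60


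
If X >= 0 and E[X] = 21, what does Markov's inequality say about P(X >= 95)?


Markov: P(X >= a) <= E[X]/a
P(X >= 95) <= 21/95

21/95


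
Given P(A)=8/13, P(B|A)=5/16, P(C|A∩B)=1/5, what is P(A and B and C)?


P(A∩B∩C) = P(A) * P(B|A) * P(C|A∩B)
= 8/13 * 5/16 * 1/5
= 5/26 * 1/5 = 1/26

1/26


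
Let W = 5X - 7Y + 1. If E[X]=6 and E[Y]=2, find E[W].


E[5X - 7Y + 1] = 5*E[X] - 7*E[Y] + 1
= (5)*(6) + (-7)*(2) + (1)
= 30 - 14 + 1 = 17

17


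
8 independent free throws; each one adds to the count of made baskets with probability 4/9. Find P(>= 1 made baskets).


P(at least one) = 1 - P(none)
P(none) = (1 - 4/9)^8 = (5/9)^8 = 390625/43046721
P(at least one) = 1 - 390625/43046721 = 42656096/43046721

42656096/43046721


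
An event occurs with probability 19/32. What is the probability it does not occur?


P(A') = 1 - P(A) = 1 - 19/32 = 13/32

13/32


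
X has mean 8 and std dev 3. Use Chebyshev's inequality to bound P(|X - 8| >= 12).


k = 12/3 = 4
Chebyshev: P(|X-mu| >= k*sigma) <= 1/k^2 = 1/4^2 = 1/16

1/16


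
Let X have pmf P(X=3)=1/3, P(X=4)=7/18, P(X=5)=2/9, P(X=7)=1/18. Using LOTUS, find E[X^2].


E[X^2] = sum(g(x)*P(x))
= 9*1/3 + 16*7/18 + 25*2/9 + 49*1/18
= 35/2

35/2


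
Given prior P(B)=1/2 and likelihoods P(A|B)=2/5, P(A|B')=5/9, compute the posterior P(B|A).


P(A) = P(A|B)P(B) + P(A|B')P(B') = 2/5*1/2 + 5/9*1/2 = 43/90
P(B|A) = P(A|B)P(B)/P(A) = (1/5)/(43/90) = 18/43

18/43


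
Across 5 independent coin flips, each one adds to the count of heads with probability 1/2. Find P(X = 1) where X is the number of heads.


P(X=1) = C(5,1) * p^1 * (1-p)^4
= 5 * 1/2 * 1/16
= 5/32

5/32


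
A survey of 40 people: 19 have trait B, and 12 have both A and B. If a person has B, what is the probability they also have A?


P(A|B) = P(A∩B)/P(B) = (12/40)/(19/40) = 12/19

12/19


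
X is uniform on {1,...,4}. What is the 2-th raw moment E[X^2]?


E[X^2] = (1/4) * sum(x^2 for x=1..4)
= 30/4 = 15/2

15/2


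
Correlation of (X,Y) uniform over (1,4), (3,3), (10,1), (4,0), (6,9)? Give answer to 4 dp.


Cov(X,Y) = -0.9200, Var(X) = 9.3600, Var(Y) = 9.8400
rho = Cov/(sqrt(VarX)*sqrt(VarY)) = -0.0959

-0.0959


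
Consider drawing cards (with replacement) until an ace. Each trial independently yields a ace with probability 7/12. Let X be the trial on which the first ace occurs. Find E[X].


For geometric (trials until first success), E[X] = 1/p = 1/(7/12) = 12/7

12/7


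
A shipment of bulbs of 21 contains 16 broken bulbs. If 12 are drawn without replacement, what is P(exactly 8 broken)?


P(X=8) = C(16,8)*C(5,4) / C(21,12)
= 12870*5 / 293930
= 64350/293930 = 495/2261

495/2261


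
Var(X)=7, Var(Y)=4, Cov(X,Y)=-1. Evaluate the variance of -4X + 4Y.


Var(-4X + 4Y) = (-4)^2*Var(X) + 4^2*Var(Y) + 2*(-4)*4*Cov(X,Y)
= 16*7 + 16*4 - 32*(-1)
= 112 + 64 + 32 = 208

208


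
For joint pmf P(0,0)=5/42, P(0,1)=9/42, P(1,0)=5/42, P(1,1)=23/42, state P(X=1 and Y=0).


Read from table: P(X=1, Y=0) = 5/42

5/42


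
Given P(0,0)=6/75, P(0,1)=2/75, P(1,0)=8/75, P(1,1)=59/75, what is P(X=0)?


P(X=0) = P(0,0)+P(0,1) = 6/75 + 2/75 = 8/75

8/75


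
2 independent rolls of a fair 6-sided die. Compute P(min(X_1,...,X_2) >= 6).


P(min >= 6) = P(all X_i >= 6) = (P(X_1 >= 6))^2
= (1/6)^2 = 1/36

1/36


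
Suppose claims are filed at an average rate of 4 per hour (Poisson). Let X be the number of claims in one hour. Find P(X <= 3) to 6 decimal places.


P(X<=3) = e^(-4)*4^0/0! + e^(-4)*4^1/1! + e^(-4)*4^2/2! + e^(-4)*4^3/3!
≈ 0.0183156389 + 0.0732625556 + 0.1465251111 + 0.1953668148
= 0.4334701204
≈ 0.433470

0.433470


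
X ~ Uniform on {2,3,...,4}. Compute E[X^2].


E[X^2] = (1/3) * sum(x^2 for x=2..4)
= 29/3

29/3


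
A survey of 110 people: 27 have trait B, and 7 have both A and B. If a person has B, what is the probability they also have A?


P(A|B) = P(A∩B)/P(B) = (7/110)/(27/110) = 7/27

7/27


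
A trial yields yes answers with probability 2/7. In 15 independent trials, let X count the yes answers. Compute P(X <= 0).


P(X<=0) = P(X=0)
= 30517578125/4747561509943
= 30517578125/4747561509943

30517578125/4747561509943


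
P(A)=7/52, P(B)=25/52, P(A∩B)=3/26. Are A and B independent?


P(A)*P(B) = 7/52*25/52 = 175/2704
P(A∩B) = 3/26 != 175/2704, so not independent

No, A and B are not independent


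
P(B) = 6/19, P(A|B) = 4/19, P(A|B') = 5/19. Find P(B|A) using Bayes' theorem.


P(A) = P(A|B)P(B) + P(A|B')P(B') = 4/19*6/19 + 5/19*13/19 = 89/361
P(B|A) = P(A|B)P(B)/P(A) = (24/361)/(89/361) = 24/89

24/89


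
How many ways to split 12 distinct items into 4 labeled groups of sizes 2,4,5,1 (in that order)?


12! = 479001600
Denominator: 2!=2 * 4!=24 * 5!=120 * 1!=1
Coefficient = 479001600 / 5760 = 83160

83160


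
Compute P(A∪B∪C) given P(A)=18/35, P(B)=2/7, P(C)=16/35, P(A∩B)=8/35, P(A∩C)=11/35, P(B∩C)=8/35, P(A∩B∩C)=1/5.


P(A∪B∪C) = P(A)+P(B)+P(C) - P(AB)-P(AC)-P(BC) + P(ABC)
= 18/35+2/7+16/35 - 8/35-11/35-8/35 + 1/5
= 24/35

24/35


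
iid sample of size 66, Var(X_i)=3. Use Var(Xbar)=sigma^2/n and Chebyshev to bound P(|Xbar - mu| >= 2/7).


Var(Xbar) = Var(X)/n = 3/66
Chebyshev: P(|Xbar-mu| >= 2/7) <= Var(Xbar)/(2/7)^2 = (1/22)/(4/49) = 49/88

49/88


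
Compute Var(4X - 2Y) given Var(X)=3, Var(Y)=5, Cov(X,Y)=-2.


Var(4X - 2Y) = 4^2*Var(X) + (-2)^2*Var(Y) + 2*4*(-2)*Cov(X,Y)
= 16*3 + 4*5 - 16*(-2)
= 48 + 20 + 32 = 100

100


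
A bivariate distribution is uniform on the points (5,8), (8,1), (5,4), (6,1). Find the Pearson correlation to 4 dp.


Cov(X,Y) = -2.5000, Var(X) = 1.5000, Var(Y) = 8.2500
rho = Cov/(sqrt(VarX)*sqrt(VarY)) = -0.7107

-0.7107


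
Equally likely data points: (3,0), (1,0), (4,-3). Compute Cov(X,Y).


E[X]=8/3, E[Y]=-1, E[XY]=-4
Cov(X,Y) = E[XY] - E[X]E[Y] = -4 - 8/3*-1 = -4/3

-4/3


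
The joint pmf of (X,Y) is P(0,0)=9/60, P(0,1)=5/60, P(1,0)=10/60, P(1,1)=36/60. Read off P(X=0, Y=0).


Read from table: P(X=0, Y=0) = 9/60 = 3/20

3/20


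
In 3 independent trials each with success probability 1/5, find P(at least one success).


P(at least one) = 1 - P(none)
P(none) = (1 - 1/5)^3 = (4/5)^3 = 64/125
P(at least one) = 1 - 64/125 = 61/125

61/125


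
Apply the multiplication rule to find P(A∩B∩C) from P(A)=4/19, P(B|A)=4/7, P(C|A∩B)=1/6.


P(A∩B∩C) = P(A) * P(B|A) * P(C|A∩B)
= 4/19 * 4/7 * 1/6
= 16/133 * 1/6 = 8/399

8/399


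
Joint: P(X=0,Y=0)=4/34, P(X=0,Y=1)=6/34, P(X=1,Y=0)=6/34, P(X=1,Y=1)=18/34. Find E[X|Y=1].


P(Y=1) = 24/34
E[X|Y=1] = (0*6 + 1*18)/24 = 18/24 = 3/4

3/4


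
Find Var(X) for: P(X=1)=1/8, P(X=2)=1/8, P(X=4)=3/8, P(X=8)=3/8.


E[X] = 39/8, E[X^2] = 245/8
Var(X) = E[X^2] - (E[X])^2 = 245/8 - (39/8)^2 = 439/64

439/64


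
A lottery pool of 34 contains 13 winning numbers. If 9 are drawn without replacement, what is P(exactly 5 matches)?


P(X=5) = C(13,5)*C(21,4) / C(34,9)
= 1287*5985 / 52451256
= 7702695/52451256 = 17955/122264

17955/122264


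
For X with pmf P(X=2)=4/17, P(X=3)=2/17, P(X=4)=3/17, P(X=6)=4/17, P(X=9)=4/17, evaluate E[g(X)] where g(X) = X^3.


E[X^3] = sum(g(x)*P(x))
= 8*4/17 + 27*2/17 + 64*3/17 + 216*4/17 + 729*4/17
= 4058/17

4058/17


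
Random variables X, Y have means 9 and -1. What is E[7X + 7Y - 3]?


E[7X + 7Y - 3] = 7*E[X] + 7*E[Y] - 3
= (7)*(9) + (7)*(-1) + (-3)
= 63 - 7 - 3 = 53

53


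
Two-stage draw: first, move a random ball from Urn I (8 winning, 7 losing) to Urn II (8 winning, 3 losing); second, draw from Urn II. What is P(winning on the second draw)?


P(transfer winning) = 8/15; P(transfer losing) = 7/15
If winning transferred: Urn II has 9 winning of 12, so P(winning|winning moved) = 3/4
If losing transferred: Urn II has 8 winning of 12, so P(winning|losing moved) = 2/3
By total probability: P(winning) = 8/15*3/4 + 7/15*2/3 = 32/45

32/45


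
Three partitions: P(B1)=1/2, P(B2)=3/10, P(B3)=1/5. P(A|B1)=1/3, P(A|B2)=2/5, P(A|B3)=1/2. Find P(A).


P(A) = P(A|B1)P(B1) + P(A|B2)P(B2) + P(A|B3)P(B3)
= 1/3*1/2 + 2/5*3/10 + 1/2*1/5
= 1/6 + 3/25 + 1/10 = 29/75

29/75


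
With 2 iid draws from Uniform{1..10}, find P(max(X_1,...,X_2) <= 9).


P(max <= 9) = P(all X_i <= 9) = (P(X_1 <= 9))^2
= (9/10)^2 = 81/100

81/100


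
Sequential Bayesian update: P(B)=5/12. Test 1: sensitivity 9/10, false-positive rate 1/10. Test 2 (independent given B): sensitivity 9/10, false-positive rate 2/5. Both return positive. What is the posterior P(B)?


After test 1: P(+) = 9/10*5/12 + 1/10*7/12 = 13/30
P(B|+) = (3/8)/(13/30) = 45/52
After test 2 (use post1 as new prior): P(+) = 9/10*45/52 + 2/5*7/52 = 433/520
P(B|+,+) = (81/104)/(433/520) = 405/433

405/433


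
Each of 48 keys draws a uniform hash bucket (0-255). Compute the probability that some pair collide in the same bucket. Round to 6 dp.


P(all different) = prod((256-i)/256 for i=0..47) = 0.009029
P(at least one match) = 1 - 0.009029 = 0.990971

0.990971


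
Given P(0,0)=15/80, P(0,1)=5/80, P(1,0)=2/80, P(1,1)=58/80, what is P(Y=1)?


P(Y=1) = P(0,1)+P(1,1) = 5/80 + 58/80 = 63/80

63/80


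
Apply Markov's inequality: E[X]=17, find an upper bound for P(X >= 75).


Markov: P(X >= a) <= E[X]/a
P(X >= 75) <= 17/75

17/75


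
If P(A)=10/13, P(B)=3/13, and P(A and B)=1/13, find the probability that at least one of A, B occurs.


P(A∪B) = P(A) + P(B) - P(A∩B)
= 10/13 + 3/13 - 1/13 = 12/13

12/13


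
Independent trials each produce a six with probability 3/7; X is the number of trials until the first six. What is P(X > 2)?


P(X > 2) = P(first 2 trials all fail) = (1-p)^2 = (4/7)^2 = 16/49

16/49


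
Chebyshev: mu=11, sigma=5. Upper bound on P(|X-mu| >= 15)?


k = 15/5 = 3
Chebyshev: P(|X-mu| >= k*sigma) <= 1/k^2 = 1/3^2 = 1/9

1/9


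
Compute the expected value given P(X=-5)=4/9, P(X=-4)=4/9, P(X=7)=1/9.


E[X] = sum(x * P(x))
= -5*4/9 - 4*4/9 + 7*1/9
= -29/9

-29/9


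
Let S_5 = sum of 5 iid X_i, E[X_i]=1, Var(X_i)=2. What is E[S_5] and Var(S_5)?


E[S_n] = n*mu = 5*1 = 5
Var(S_n) = n*sigma^2 = 5*2 = 10

E[S_5]=5, Var(S_5)=10


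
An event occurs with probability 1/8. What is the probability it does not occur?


P(A') = 1 - P(A) = 1 - 1/8 = 7/8

7/8


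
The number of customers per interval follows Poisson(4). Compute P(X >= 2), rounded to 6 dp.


P(X>=2) = 1 - P(X<=1) = 1 - (e^(-4)*4^0/0! + e^(-4)*4^1/1!)
≈ 1 - (0.0183156389 + 0.0732625556)
= 1 - 0.0915781945 = 0.9084218055
≈ 0.908422

0.908422


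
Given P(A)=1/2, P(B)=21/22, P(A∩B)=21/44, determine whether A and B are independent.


P(A)*P(B) = 1/2*21/22 = 21/44
P(A∩B) = 21/44, which equals P(A)P(B), so independent

Yes, A and B are independent


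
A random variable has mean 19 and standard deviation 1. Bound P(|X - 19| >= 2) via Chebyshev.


k = 2/1 = 2
Chebyshev: P(|X-mu| >= k*sigma) <= 1/k^2 = 1/2^2 = 1/4

1/4


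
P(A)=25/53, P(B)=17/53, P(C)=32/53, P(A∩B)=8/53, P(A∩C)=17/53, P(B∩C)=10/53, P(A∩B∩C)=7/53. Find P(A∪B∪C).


P(A∪B∪C) = P(A)+P(B)+P(C) - P(AB)-P(AC)-P(BC) + P(ABC)
= 25/53+17/53+32/53 - 8/53-17/53-10/53 + 7/53
= 46/53

46/53


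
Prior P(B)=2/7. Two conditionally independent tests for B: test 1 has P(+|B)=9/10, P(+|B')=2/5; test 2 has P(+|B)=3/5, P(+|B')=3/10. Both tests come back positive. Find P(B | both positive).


After test 1: P(+) = 9/10*2/7 + 2/5*5/7 = 19/35
P(B|+) = (9/35)/(19/35) = 9/19
After test 2 (use post1 as new prior): P(+) = 3/5*9/19 + 3/10*10/19 = 42/95
P(B|+,+) = (27/95)/(42/95) = 9/14

9/14


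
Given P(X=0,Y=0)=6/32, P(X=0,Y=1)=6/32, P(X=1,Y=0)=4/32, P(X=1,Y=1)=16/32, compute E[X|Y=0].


P(Y=0) = 10/32
E[X|Y=0] = (0*6 + 1*4)/10 = 4/10 = 2/5

2/5


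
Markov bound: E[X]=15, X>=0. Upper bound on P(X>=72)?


Markov: P(X >= a) <= E[X]/a
P(X >= 72) <= 15/72 = 5/24

5/24


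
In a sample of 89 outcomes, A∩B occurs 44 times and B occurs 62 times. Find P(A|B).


P(A|B) = P(A∩B)/P(B) = (44/89)/(62/89) = 44/62 = 22/31

22/31


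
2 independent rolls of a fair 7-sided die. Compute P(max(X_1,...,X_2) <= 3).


P(max <= 3) = P(all X_i <= 3) = (P(X_1 <= 3))^2
= (3/7)^2 = 9/49

9/49


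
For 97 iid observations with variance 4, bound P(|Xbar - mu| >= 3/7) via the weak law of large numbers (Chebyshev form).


Var(Xbar) = Var(X)/n = 4/97
Chebyshev: P(|Xbar-mu| >= 3/7) <= Var(Xbar)/(3/7)^2 = (4/97)/(9/49) = 196/873

196/873


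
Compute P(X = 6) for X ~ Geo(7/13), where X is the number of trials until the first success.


P(X=6) = (1-p)^5 * p = (6/13)^5 * 7/13
= 7776/371293 * 7/13 = 54432/4826809

54432/4826809


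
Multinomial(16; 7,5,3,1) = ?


16! = 20922789888000
Denominator: 7!=5040 * 5!=120 * 3!=6 * 1!=1
Coefficient = 20922789888000 / 3628800 = 5765760

5765760


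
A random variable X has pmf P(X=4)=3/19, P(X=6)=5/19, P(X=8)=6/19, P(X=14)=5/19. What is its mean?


E[X] = sum(x * P(x))
= 4*3/19 + 6*5/19 + 8*6/19 + 14*5/19
= 160/19

160/19


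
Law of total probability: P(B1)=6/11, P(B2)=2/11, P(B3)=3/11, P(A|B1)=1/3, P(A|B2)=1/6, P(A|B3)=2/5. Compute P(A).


P(A) = P(A|B1)P(B1) + P(A|B2)P(B2) + P(A|B3)P(B3)
= 1/3*6/11 + 1/6*2/11 + 2/5*3/11
= 2/11 + 1/33 + 6/55 = 53/165

53/165


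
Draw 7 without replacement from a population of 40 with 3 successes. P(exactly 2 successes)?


P(X=2) = C(3,2)*C(37,5) / C(40,7)
= 3*435897 / 18643560
= 1307691/18643560 = 693/9880

693/9880


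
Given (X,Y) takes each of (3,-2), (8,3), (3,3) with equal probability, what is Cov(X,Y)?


E[X]=14/3, E[Y]=4/3, E[XY]=9
Cov(X,Y) = E[XY] - E[X]E[Y] = 9 - 14/3*4/3 = 25/9

25/9


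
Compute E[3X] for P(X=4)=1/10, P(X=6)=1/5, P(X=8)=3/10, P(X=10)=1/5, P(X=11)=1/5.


E[3X] = sum(g(x)*P(x))
= 12*1/10 + 18*1/5 + 24*3/10 + 30*1/5 + 33*1/5
= 123/5

123/5


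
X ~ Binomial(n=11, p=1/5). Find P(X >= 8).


P(X>=8) = P(X=8) + P(X=9) + P(X=10) + P(X=11)
= 2112/9765625 + 176/9765625 + 44/48828125 + 1/48828125
= 2297/9765625

2297/9765625


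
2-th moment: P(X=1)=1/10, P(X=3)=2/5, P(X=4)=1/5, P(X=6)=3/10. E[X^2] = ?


E[X^2] = sum(x^2 * P(x))
= 1*1/10 + 9*2/5 + 16*1/5 + 36*3/10
= 177/10

177/10


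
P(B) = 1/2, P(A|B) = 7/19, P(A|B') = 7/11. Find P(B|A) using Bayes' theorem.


P(A) = P(A|B)P(B) + P(A|B')P(B') = 7/19*1/2 + 7/11*1/2 = 105/209
P(B|A) = P(A|B)P(B)/P(A) = (7/38)/(105/209) = 11/30

11/30


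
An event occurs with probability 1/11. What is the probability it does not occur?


P(A') = 1 - P(A) = 1 - 1/11 = 10/11

10/11


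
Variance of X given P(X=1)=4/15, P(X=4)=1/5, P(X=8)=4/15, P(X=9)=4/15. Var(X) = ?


E[X] = 28/5, E[X^2] = 632/15
Var(X) = E[X^2] - (E[X])^2 = 632/15 - (28/5)^2 = 808/75

808/75


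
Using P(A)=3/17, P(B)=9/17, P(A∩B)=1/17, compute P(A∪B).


P(A∪B) = P(A) + P(B) - P(A∩B)
= 3/17 + 9/17 - 1/17 = 11/17

11/17


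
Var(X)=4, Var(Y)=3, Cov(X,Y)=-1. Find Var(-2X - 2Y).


Var(-2X - 2Y) = (-2)^2*Var(X) + (-2)^2*Var(Y) + 2*(-2)*(-2)*Cov(X,Y)
= 4*4 + 4*3 + 8*(-1)
= 16 + 12 - 8 = 20

20


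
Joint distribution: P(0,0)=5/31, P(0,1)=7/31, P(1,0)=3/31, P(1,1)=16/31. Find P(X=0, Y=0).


Read from table: P(X=0, Y=0) = 5/31

5/31


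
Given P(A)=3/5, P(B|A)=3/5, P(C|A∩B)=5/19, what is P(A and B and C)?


P(A∩B∩C) = P(A) * P(B|A) * P(C|A∩B)
= 3/5 * 3/5 * 5/19
= 9/25 * 5/19 = 9/95

9/95


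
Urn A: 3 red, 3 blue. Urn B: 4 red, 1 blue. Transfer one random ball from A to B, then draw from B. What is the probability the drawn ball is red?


P(transfer red) = 3/6 = 1/2; P(transfer blue) = 1/2
If red transferred: Urn II has 5 red of 6, so P(red|red moved) = 5/6
If blue transferred: Urn II has 4 red of 6, so P(red|blue moved) = 2/3
By total probability: P(red) = 1/2*5/6 + 1/2*2/3 = 3/4

3/4


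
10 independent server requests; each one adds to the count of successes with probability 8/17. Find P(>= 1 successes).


P(at least one) = 1 - P(none)
P(none) = (1 - 8/17)^10 = (9/17)^10 = 3486784401/2015993900449
P(at least one) = 1 - 3486784401/2015993900449 = 2012507116048/2015993900449

2012507116048/2015993900449


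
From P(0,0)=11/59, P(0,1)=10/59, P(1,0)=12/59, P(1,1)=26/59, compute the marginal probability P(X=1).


P(X=1) = P(1,0)+P(1,1) = 12/59 + 26/59 = 38/59

38/59


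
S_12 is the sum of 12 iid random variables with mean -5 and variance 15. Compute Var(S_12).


By independence, Var(S_n) = n*Var(X_1) = 12*15 = 180

180


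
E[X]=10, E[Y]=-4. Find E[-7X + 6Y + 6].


E[-7X + 6Y + 6] = -7*E[X] + 6*E[Y] + 6
= (-7)*(10) + (6)*(-4) + (6)
= -70 - 24 + 6 = -88

-88


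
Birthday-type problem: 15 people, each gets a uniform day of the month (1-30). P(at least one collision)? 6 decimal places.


P(all different) = prod((30-i)/30 for i=0..14) = 0.014136
P(at least one match) = 1 - 0.014136 = 0.985864

0.985864


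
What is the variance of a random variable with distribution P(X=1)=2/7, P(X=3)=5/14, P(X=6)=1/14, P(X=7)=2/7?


E[X] = 53/14, E[X^2] = 281/14
Var(X) = E[X^2] - (E[X])^2 = 281/14 - (53/14)^2 = 1125/196

1125/196


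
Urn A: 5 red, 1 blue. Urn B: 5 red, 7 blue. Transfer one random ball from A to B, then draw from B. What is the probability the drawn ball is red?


P(transfer red) = 5/6; P(transfer blue) = 1/6
If red transferred: Urn II has 6 red of 13, so P(red|red moved) = 6/13
If blue transferred: Urn II has 5 red of 13, so P(red|blue moved) = 5/13
By total probability: P(red) = 5/6*6/13 + 1/6*5/13 = 35/78

35/78


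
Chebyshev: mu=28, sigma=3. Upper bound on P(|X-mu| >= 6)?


k = 6/3 = 2
Chebyshev: P(|X-mu| >= k*sigma) <= 1/k^2 = 1/2^2 = 1/4

1/4


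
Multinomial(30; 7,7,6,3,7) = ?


30! = 265252859812191058636308480000000
Denominator: 7!=5040 * 7!=5040 * 6!=720 * 3!=6 * 7!=5040
Coefficient = 265252859812191058636308480000000 / 553063956480000 = 479606122771776000

479606122771776000


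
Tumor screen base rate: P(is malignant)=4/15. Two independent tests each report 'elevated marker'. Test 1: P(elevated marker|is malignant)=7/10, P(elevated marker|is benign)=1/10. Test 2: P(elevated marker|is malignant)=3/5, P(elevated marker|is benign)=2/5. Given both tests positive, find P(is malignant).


After test 1: P(+) = 7/10*4/15 + 1/10*11/15 = 13/50
P(B|+) = (14/75)/(13/50) = 28/39
After test 2 (use post1 as new prior): P(+) = 3/5*28/39 + 2/5*11/39 = 106/195
P(B|+,+) = (28/65)/(106/195) = 42/53

42/53


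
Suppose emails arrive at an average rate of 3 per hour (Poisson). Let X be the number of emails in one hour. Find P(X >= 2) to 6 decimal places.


P(X>=2) = 1 - P(X<=1) = 1 - (e^(-3)*3^0/0! + e^(-3)*3^1/1!)
≈ 1 - (0.0497870684 + 0.1493612051)
= 1 - 0.1991482735 = 0.8008517265
≈ 0.800852

0.800852


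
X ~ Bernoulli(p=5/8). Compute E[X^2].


For Bernoulli: X in {0,1}
E[X^2] = 0^2*(1-5/8) + 1^2*5/8 = 5/8

5/8


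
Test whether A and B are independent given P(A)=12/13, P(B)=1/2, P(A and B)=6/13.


P(A)*P(B) = 12/13*1/2 = 6/13
P(A∩B) = 6/13, which equals P(A)P(B), so independent

Yes, A and B are independent


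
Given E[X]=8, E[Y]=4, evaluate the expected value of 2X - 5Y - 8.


E[2X - 5Y - 8] = 2*E[X] - 5*E[Y] - 8
= (2)*(8) + (-5)*(4) + (-8)
= 16 - 20 - 8 = -12

-12


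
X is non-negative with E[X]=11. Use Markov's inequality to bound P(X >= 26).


Markov: P(X >= a) <= E[X]/a
P(X >= 26) <= 11/26

11/26


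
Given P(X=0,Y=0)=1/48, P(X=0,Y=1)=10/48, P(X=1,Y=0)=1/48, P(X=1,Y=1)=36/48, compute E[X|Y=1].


P(Y=1) = 46/48
E[X|Y=1] = (0*10 + 1*36)/46 = 36/46 = 18/23

18/23


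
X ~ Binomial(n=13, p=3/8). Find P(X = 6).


P(X=6) = C(13,6) * p^6 * (1-p)^7
= 1716 * 729/262144 * 78125/2097152
= 24432890625/137438953472

24432890625/137438953472


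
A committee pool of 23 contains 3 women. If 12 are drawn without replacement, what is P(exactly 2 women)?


P(X=2) = C(3,2)*C(20,10) / C(23,12)
= 3*184756 / 1352078
= 554268/1352078 = 66/161

66/161


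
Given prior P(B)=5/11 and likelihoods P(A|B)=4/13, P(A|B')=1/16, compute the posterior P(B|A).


P(A) = P(A|B)P(B) + P(A|B')P(B') = 4/13*5/11 + 1/16*6/11 = 199/1144
P(B|A) = P(A|B)P(B)/P(A) = (20/143)/(199/1144) = 160/199

160/199


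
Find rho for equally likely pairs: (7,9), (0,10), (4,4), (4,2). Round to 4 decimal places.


Cov(X,Y) = -1.6875, Var(X) = 6.1875, Var(Y) = 11.1875
rho = Cov/(sqrt(VarX)*sqrt(VarY)) = -0.2028

-0.2028


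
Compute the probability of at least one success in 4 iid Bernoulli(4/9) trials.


P(at least one) = 1 - P(none)
P(none) = (1 - 4/9)^4 = (5/9)^4 = 625/6561
P(at least one) = 1 - 625/6561 = 5936/6561

5936/6561


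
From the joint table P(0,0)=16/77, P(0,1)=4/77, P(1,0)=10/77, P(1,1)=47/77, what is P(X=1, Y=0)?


Read from table: P(X=1, Y=0) = 10/77

10/77


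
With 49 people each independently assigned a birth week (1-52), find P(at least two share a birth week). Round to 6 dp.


P(all different) = prod((52-i)/52 for i=0..48) = 0.000000
P(at least one match) = 1 - 0.000000 = 1.000000

1.000000


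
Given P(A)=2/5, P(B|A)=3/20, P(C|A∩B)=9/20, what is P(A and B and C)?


P(A∩B∩C) = P(A) * P(B|A) * P(C|A∩B)
= 2/5 * 3/20 * 9/20
= 3/50 * 9/20 = 27/1000

27/1000


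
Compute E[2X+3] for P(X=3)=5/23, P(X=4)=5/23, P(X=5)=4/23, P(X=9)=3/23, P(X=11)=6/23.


E[2X+3] = sum(g(x)*P(x))
= 9*5/23 + 11*5/23 + 13*4/23 + 21*3/23 + 25*6/23
= 365/23

365/23


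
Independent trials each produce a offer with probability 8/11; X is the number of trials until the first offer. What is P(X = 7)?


P(X=7) = (1-p)^6 * p = (3/11)^6 * 8/11
= 729/1771561 * 8/11 = 5832/19487171

5832/19487171


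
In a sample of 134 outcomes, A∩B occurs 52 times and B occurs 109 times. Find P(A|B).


P(A|B) = P(A∩B)/P(B) = (52/134)/(109/134) = 52/109

52/109


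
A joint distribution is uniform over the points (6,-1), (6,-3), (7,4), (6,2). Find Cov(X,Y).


E[X]=25/4, E[Y]=1/2, E[XY]=4
Cov(X,Y) = E[XY] - E[X]E[Y] = 4 - 25/4*1/2 = 7/8

7/8


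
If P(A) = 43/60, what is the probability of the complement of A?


P(A') = 1 - P(A) = 1 - 43/60 = 17/60

17/60


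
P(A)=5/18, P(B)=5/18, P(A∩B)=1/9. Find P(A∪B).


P(A∪B) = P(A) + P(B) - P(A∩B)
= 5/18 + 5/18 - 1/9 = 4/9

4/9
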